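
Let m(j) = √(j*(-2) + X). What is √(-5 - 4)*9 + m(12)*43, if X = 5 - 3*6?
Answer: I*(27 + 43*√37) ≈ 288.56*I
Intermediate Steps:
X = -13 (X = 5 - 18 = -13)
m(j) = √(-13 - 2*j) (m(j) = √(j*(-2) - 13) = √(-2*j - 13) = √(-13 - 2*j))
√(-5 - 4)*9 + m(12)*43 = √(-5 - 4)*9 + √(-13 - 2*12)*43 = √(-9)*9 + √(-13 - 24)*43 = (3*I)*9 + √(-37)*43 = 27*I + (I*√37)*43 = 27*I + 43*I*√37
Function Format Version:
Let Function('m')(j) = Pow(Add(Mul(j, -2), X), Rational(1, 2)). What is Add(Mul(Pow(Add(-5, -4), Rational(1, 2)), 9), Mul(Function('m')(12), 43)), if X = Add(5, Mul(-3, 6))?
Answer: Mul(I, Add(27, Mul(43, Pow(37, Rational(1, 2))))) ≈ Mul(288.56, I)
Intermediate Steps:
X = -13 (X = Add(5, -18) = -13)
Function('m')(j) = Pow(Add(-13, Mul(-2, j)), Rational(1, 2)) (Function('m')(j) = Pow(Add(Mul(j, -2), -13), Rational(1, 2)) = Pow(Add(Mul(-2, j), -13), Rational(1, 2)) = Pow(Add(-13, Mul(-2, j)), Rational(1, 2)))
Add(Mul(Pow(Add(-5, -4), Rational(1, 2)), 9), Mul(Function('m')(12), 43)) = Add(Mul(Pow(Add(-5, -4), Rational(1, 2)), 9), Mul(Pow(Add(-13, Mul(-2, 12)), Rational(1, 2)), 43)) = Add(Mul(Pow(-9, Rational(1, 2)), 9), Mul(Pow(Add(-13, -24), Rational(1, 2)), 43)) = Add(Mul(Mul(3, I), 9), Mul(Pow(-37, Rational(1, 2)), 43)) = Add(Mul(27, I), Mul(Mul(I, Pow(37, Rational(1, 2))), 43)) = Add(Mul(27, I), Mul(43, I, Pow(37, Rational(1, 2))))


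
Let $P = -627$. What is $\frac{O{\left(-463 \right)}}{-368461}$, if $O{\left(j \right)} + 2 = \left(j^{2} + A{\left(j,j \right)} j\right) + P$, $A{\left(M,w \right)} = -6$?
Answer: $- \frac{216518}{368461} \approx -0.58763$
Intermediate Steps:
$O{\left(j \right)} = -629 + j^{2} - 6 j$ ($O{\left(j \right)} = -2 - \left(627 - j^{2} + 6 j\right) = -629 + j^{2} - 6 j$)
$\frac{O{\left(-463 \right)}}{-368461} = \frac{-629 + \left(-463\right)^{2} - -2778}{-368461} = \left(-629 + 214369 + 2778\right) \left(- \frac{1}{368461}\right) = 216518 \left(- \frac{1}{368461}\right) = - \frac{216518}{368461}$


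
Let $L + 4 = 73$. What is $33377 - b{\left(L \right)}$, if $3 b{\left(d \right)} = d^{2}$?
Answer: $31790$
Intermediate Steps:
$L = 69$ ($L = -4 + 73 = 69$)
$b{\left(d \right)} = \frac{d^{2}}{3}$
$33377 - b{\left(L \right)} = 33377 - \frac{69^{2}}{3} = 33377 - \frac{1}{3} \cdot 4761 = 33377 - 1587 = 31790$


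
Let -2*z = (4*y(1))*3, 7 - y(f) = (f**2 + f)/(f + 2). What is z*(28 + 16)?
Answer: -1672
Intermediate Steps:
y(f) = 7 - (f + f**2)/(2 + f) (y(f) = 7 - (f**2 + f)/(f + 2) = 7 - (f + f**2)/(2 + f))
z = -38 (z = -4*((14 - 1*1**2 + 6*1)/(2 + 1))*3/2 = -4*((14 - 1*1 + 6)/3)*3/2 = -4*((14 - 1 + 6)/3)*3/2 = -4*((1/3)*19)*3/2 = -4*(19/3)*3/2 = -38*3/3 = -1/2*76 = -38)
z*(28 + 16) = -38*(28 + 16) = -38*44 = -1672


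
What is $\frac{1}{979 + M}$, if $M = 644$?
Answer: $\frac{1}{1623} \approx 0.00061614$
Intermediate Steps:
$\frac{1}{979 + M} = \frac{1}{979 + 644} = \frac{1}{1623}$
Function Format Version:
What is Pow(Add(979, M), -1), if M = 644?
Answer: Rational(1, 1623) ≈ 0.00061614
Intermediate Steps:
Pow(Add(979, M), -1) = Pow(Add(979, 644), -1) = Pow(1623, -1) = Rational(1, 1623)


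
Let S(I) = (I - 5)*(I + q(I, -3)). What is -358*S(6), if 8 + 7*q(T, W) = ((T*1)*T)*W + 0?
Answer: 26492/7 ≈ 3784.6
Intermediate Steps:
q(T, W) = -8/7 + W*T²/7 (q(T, W) = -8/7 + (((T*1)*T)*W + 0)/7 = -8/7 + ((T*T)*W + 0)/7 = -8/7 + (T²*W + 0)/7 = -8/7 + (W*T² + 0)/7 = -8/7 + (W*T²)/7 = -8/7 + W*T²/7)
S(I) = (-5 + I)*(-8/7 + I - 3*I²/7) (S(I) = (I - 5)*(I + (-8/7 + (⅐)*(-3)*I²)) = (-5 + I)*(I + (-8/7 - 3*I²/7)) = (-5 + I)*(-8/7 + I - 3*I²/7))
-358*S(6) = -358*(40/7 - 43/7*6 - 3/7*6³ + (22/7)*6²) = -358*(40/7 - 258/7 - 3/7*216 + (22/7)*36) = -358*(40/7 - 258/7 - 648/7 + 792/7) = -358*(-74/7) = 26492/7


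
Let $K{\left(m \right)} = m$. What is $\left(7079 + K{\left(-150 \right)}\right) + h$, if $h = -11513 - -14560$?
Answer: $9976$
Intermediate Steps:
$h = 3047$ ($h = -11513 + 14560 = 3047$)
$\left(7079 + K{\left(-150 \right)}\right) + h = \left(7079 - 150\right) + 3047 = 6929 + 3047 = 9976$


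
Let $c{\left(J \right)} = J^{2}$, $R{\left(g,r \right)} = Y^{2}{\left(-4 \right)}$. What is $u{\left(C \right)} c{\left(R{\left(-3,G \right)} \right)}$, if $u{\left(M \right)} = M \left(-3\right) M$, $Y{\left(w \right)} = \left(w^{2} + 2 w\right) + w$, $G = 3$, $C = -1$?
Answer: $-768$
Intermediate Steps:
$Y{\left(w \right)} = w^{2} + 3 w$
$R{\left(g,r \right)} = 16$ ($R{\left(g,r \right)} = \left(- 4 \left(3 - 4\right)\right)^{2} = \left(\left(-4\right) \left(-1\right)\right)^{2} = 4^{2} = 16$)
$u{\left(M \right)} = - 3 M^{2}$ ($u{\left(M \right)} = - 3 M M = - 3 M^{2}$)
$u{\left(C \right)} c{\left(R{\left(-3,G \right)} \right)} = - 3 \left(-1\right)^{2} \cdot 16^{2} = \left(-3\right) 1 \cdot 256 = \left(-3\right) 256 = -768$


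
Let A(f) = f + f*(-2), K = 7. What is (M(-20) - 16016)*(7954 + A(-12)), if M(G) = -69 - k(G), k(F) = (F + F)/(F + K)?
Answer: -1666049070/13 ≈ -1.2816e+8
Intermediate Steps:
A(f) = -f (A(f) = f - 2*f = -f)
k(F) = 2*F/(7 + F) (k(F) = (F + F)/(F + 7) = (2*F)/(7 + F) = 2*F/(7 + F))
M(G) = -69 - 2*G/(7 + G)
(M(-20) - 16016)*(7954 + A(-12)) = ((-483 - 71*(-20))/(7 - 20) - 16016)*(7954 - 1*(-12)) = ((-483 + 1420)/(-13) - 16016)*(7954 + 12) = (-1/13*937 - 16016)*7966 = (-937/13 - 16016)*7966 = -209145/13*7966 = -1666049070/13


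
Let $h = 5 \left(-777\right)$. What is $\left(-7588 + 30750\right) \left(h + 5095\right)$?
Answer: $28026020$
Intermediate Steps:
$h = -3885$
$\left(-7588 + 30750\right) \left(h + 5095\right) = \left(-7588 + 30750\right) \left(-3885 + 5095\right) = 23162 \cdot 1210 = 28026020$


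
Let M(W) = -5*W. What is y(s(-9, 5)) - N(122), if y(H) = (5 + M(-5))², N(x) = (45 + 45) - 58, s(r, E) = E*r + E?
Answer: 868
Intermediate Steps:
s(r, E) = E + E*r
N(x) = 32 (N(x) = 90 - 58 = 32)
y(H) = 900 (y(H) = (5 - 5*(-5))² = (5 + 25)² = 30² = 900)
y(s(-9, 5)) - N(122) = 900 - 1*32 = 900 - 32 = 868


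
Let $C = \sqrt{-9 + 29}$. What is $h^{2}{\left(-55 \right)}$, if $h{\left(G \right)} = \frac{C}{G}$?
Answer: $\frac{4}{605} \approx 0.0066116$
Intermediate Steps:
$C = 2 \sqrt{5}$ ($C = \sqrt{20} = 2 \sqrt{5} \approx 4.4721$)
$h{\left(G \right)} = \frac{2 \sqrt{5}}{G}$
$h^{2}{\left(-55 \right)} = \left(\frac{2 \sqrt{5}}{-55}\right)^{2} = \left(2 \sqrt{5} \left(- \frac{1}{55}\right)\right)^{2} = \left(- \frac{2 \sqrt{5}}{55}\right)^{2} = \frac{4}{605}$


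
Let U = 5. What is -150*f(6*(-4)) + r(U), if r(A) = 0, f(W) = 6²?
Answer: -5400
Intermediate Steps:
f(W) = 36
-150*f(6*(-4)) + r(U) = -150*36 + 0 = -5400 + 0 = -5400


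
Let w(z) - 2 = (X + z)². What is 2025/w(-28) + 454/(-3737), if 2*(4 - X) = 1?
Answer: 9725338/3000811 ≈ 3.2409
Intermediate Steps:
X = 7/2 (X = 4 - ½*1 = 4 - ½ = 7/2 ≈ 3.5000)
w(z) = 2 + (7/2 + z)²
2025/w(-28) + 454/(-3737) = 2025/(2 + (7 + 2*(-28))²/4) + 454/(-3737) = 2025/(2 + (7 - 56)²/4) + 454*(-1/3737) = 2025/(2 + (¼)*(-49)²) - 454/3737 = 2025/(2 + (¼)*2401) - 454/3737 = 2025/(2 + 2401/4) - 454/3737 = 2025/(2409/4) - 454/3737 = 2025*(4/2409) - 454/3737 = 2700/803 - 454/3737 = 9725338/3000811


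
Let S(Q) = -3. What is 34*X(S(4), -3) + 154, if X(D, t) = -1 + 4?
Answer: 256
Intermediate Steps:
X(D, t) = 3
34*X(S(4), -3) + 154 = 34*3 + 154 = 102 + 154 = 256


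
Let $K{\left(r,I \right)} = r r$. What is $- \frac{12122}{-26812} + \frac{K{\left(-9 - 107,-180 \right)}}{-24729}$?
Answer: $- \frac{30508667}{331516974} \approx -0.092027$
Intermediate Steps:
$K{\left(r,I \right)} = r^{2}$
$- \frac{12122}{-26812} + \frac{K{\left(-9 - 107,-180 \right)}}{-24729} = - \frac{12122}{-26812} + \frac{\left(-9 - 107\right)^{2}}{-24729} = \left(-12122\right) \left(- \frac{1}{26812}\right) + \left(-9 - 107\right)^{2} \left(- \frac{1}{24729}\right) = \frac{6061}{13406} + \left(-116\right)^{2} \left(- \frac{1}{24729}\right) = \frac{6061}{13406} + 13456 \left(- \frac{1}{24729}\right) = \frac{6061}{13406} - \frac{13456}{24729} = - \frac{30508667}{331516974}$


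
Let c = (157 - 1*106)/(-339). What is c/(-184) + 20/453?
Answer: 423541/9418776 ≈ 0.044968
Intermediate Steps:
c = -17/113 (c = (157 - 106)*(-1/339) = 51*(-1/339) = -17/113 ≈ -0.15044)
c/(-184) + 20/453 = -17/113/(-184) + 20/453 = -17/113*(-1/184) + 20*(1/453) = 17/20792 + 20/453 = 423541/9418776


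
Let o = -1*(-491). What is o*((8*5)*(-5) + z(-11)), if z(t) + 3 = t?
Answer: -105074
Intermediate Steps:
o = 491
z(t) = -3 + t
o*((8*5)*(-5) + z(-11)) = 491*((8*5)*(-5) + (-3 - 11)) = 491*(40*(-5) - 14) = 491*(-200 - 14) = 491*(-214) = -105074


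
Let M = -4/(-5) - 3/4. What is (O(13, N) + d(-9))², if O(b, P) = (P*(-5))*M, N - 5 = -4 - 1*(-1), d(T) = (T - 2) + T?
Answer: 1681/4 ≈ 420.25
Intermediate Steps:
d(T) = -2 + 2*T (d(T) = (-2 + T) + T = -2 + 2*T)
N = 2 (N = 5 + (-4 - 1*(-1)) = 5 + (-4 + 1) = 5 - 3 = 2)
M = 1/20 (M = -4*(-⅕) - 3*¼ = ⅘ - ¾ = 1/20 ≈ 0.050000)
O(b, P) = -P/4 (O(b, P) = (P*(-5))*(1/20) = -5*P*(1/20) = -P/4)
(O(13, N) + d(-9))² = (-¼*2 + (-2 + 2*(-9)))² = (-½ + (-2 - 18))² = (-½ - 20)² = (-41/2)² = 1681/4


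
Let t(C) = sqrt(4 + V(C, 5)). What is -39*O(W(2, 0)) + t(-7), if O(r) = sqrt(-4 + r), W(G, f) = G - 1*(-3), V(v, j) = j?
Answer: -36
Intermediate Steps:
W(G, f) = 3 + G (W(G, f) = G + 3 = 3 + G)
t(C) = 3 (t(C) = sqrt(4 + 5) = sqrt(9) = 3)
-39*O(W(2, 0)) + t(-7) = -39*sqrt(-4 + (3 + 2)) + 3 = -39*sqrt(-4 + 5) + 3 = -39*sqrt(1) + 3 = -39*1 + 3 = -39 + 3 = -36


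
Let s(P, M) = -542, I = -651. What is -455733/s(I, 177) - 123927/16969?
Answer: 7666164843/9197198 ≈ 833.53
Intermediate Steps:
-455733/s(I, 177) - 123927/16969 = -455733/(-542) - 123927/16969 = -455733*(-1/542) - 123927*1/16969 = 455733/542 - 123927/16969 = 7666164843/9197198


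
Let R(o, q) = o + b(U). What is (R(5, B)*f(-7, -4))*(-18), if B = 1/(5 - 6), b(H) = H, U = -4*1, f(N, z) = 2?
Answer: -36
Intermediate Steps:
U = -4
B = -1 (B = 1/(-1) = -1)
R(o, q) = -4 + o (R(o, q) = o - 4 = -4 + o)
(R(5, B)*f(-7, -4))*(-18) = ((-4 + 5)*2)*(-18) = (1*2)*(-18) = 2*(-18) = -36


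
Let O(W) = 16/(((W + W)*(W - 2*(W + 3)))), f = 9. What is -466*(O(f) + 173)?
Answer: -10879702/135 ≈ -80590.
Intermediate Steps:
O(W) = 8/(W*(-6 - W)) (O(W) = 16/(((2*W)*(W - 2*(3 + W)))) = 16/(((2*W)*(W + (-6 - 2*W)))) = 16/(((2*W)*(-6 - W))) = 16/((2*W*(-6 - W))) = 16*(1/(2*W*(-6 - W))) = 8/(W*(-6 - W)))
-466*(O(f) + 173) = -466*(-8/(9*(6 + 9)) + 173) = -466*(-8*1/9/15 + 173) = -466*(-8*1/9*1/15 + 173) = -466*(-8/135 + 173) = -466*23347/135 = -10879702/135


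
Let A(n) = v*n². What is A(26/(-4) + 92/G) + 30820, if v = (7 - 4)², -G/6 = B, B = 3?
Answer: 1153201/36 ≈ 32033.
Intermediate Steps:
G = -18 (G = -6*3 = -18)
v = 9 (v = 3² = 9)
A(n) = 9*n²
A(26/(-4) + 92/G) + 30820 = 9*(26/(-4) + 92/(-18))² + 30820 = 9*(26*(-¼) + 92*(-1/18))² + 30820 = 9*(-13/2 - 46/9)² + 30820 = 9*(-209/18)² + 30820 = 9*(43681/324) + 30820 = 43681/36 + 30820 = 1153201/36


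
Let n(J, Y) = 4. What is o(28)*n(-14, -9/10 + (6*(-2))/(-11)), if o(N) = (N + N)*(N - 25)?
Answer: 672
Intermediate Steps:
o(N) = 2*N*(-25 + N) (o(N) = (2*N)*(-25 + N) = 2*N*(-25 + N))
o(28)*n(-14, -9/10 + (6*(-2))/(-11)) = (2*28*(-25 + 28))*4 = (2*28*3)*4 = 168*4 = 672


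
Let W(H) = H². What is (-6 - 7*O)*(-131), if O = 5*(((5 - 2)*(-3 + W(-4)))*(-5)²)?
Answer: 4471161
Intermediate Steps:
O = 4875 (O = 5*(((5 - 2)*(-3 + (-4)²))*(-5)²) = 5*((3*(-3 + 16))*25) = 5*((3*13)*25) = 5*(39*25) = 5*975 = 4875)
(-6 - 7*O)*(-131) = (-6 - 7*4875)*(-131) = (-6 - 34125)*(-131) = -34131*(-131) = 4471161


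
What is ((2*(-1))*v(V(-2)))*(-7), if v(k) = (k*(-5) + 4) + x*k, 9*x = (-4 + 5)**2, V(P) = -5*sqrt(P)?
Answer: 56 + 3080*I*sqrt(2)/9 ≈ 56.0 + 483.98*I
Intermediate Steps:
x = 1/9 (x = (-4 + 5)**2/9 = (1/9)*1**2 = (1/9)*1 = 1/9 ≈ 0.11111)
v(k) = 4 - 44*k/9 (v(k) = (k*(-5) + 4) + k/9 = (-5*k + 4) + k/9 = (4 - 5*k) + k/9 = 4 - 44*k/9)
((2*(-1))*v(V(-2)))*(-7) = ((2*(-1))*(4 - (-220)*sqrt(-2)/9))*(-7) = -2*(4 - (-220)*I*sqrt(2)/9)*(-7) = -2*(4 + 220*I*sqrt(2)/9)*(-7) = (-8 - 440*I*sqrt(2)/9)*(-7) = 56 + 3080*I*sqrt(2)/9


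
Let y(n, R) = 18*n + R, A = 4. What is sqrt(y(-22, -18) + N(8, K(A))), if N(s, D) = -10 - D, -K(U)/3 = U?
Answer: 2*I*sqrt(103) ≈ 20.298*I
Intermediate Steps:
K(U) = -3*U
y(n, R) = R + 18*n
sqrt(y(-22, -18) + N(8, K(A))) = sqrt((-18 + 18*(-22)) + (-10 - (-3)*4)) = sqrt((-18 - 396) + (-10 - 1*(-12))) = sqrt(-414 + (-10 + 12)) = sqrt(-414 + 2) = sqrt(-412) = 2*I*sqrt(103)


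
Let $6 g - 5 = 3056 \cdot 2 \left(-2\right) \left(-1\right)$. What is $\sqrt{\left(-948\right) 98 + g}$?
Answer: $\frac{i \sqrt{3271170}}{6} \approx 301.44 i$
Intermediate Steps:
$g = \frac{12229}{6}$ ($g = \frac{5}{6} + \frac{3056 \cdot 2 \left(-2\right) \left(-1\right)}{6} = \frac{5}{6} + \frac{3056 \left(\left(-4\right) \left(-1\right)\right)}{6} = \frac{5}{6} + \frac{3056 \cdot 4}{6} = \frac{5}{6} + \frac{1}{6} \cdot 12224 = \frac{5}{6} + \frac{6112}{3} = \frac{12229}{6} \approx 2038.2$)
$\sqrt{\left(-948\right) 98 + g} = \sqrt{\left(-948\right) 98 + \frac{12229}{6}} = \sqrt{-92904 + \frac{12229}{6}} = \sqrt{- \frac{545195}{6}} = \frac{i \sqrt{3271170}}{6}$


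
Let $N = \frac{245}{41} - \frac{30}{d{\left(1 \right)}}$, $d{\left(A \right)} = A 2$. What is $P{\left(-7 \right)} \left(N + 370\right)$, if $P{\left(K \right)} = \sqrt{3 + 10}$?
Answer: $\frac{14800 \sqrt{13}}{41} \approx 1301.5$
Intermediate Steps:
$P{\left(K \right)} = \sqrt{13}$
$d{\left(A \right)} = 2 A$
$N = - \frac{370}{41}$ ($N = \frac{245}{41} - \frac{30}{2 \cdot 1} = 245 \cdot \frac{1}{41} - \frac{30}{2} = \frac{245}{41} - 15 = - \frac{370}{41} \approx -9.0244$)
$P{\left(-7 \right)} \left(N + 370\right) = \sqrt{13} \left(- \frac{370}{41} + 370\right) = \sqrt{13} \cdot \frac{14800}{41} = \frac{14800 \sqrt{13}}{41}$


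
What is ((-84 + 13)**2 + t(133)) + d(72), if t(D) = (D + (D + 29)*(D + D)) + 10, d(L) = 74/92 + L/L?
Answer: 2220779/46 ≈ 48278.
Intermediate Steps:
d(L) = 83/46 (d(L) = 74*(1/92) + 1 = 37/46 + 1 = 83/46)
t(D) = 10 + D + 2*D*(29 + D) (t(D) = (D + (29 + D)*(2*D)) + 10 = (D + 2*D*(29 + D)) + 10 = 10 + D + 2*D*(29 + D))
((-84 + 13)**2 + t(133)) + d(72) = ((-84 + 13)**2 + (10 + 2*133**2 + 59*133)) + 83/46 = ((-71)**2 + (10 + 2*17689 + 7847)) + 83/46 = (5041 + (10 + 35378 + 7847)) + 83/46 = (5041 + 43235) + 83/46 = 48276 + 83/46 = 2220779/46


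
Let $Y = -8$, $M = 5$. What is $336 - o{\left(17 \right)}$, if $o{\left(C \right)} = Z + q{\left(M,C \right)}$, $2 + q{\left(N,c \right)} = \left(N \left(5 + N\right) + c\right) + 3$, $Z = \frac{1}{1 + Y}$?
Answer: $\frac{1877}{7} \approx 268.14$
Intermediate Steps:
$Z = - \frac{1}{7}$ ($Z = \frac{1}{1 - 8} = \frac{1}{-7} = - \frac{1}{7} \approx -0.14286$)
$q{\left(N,c \right)} = 1 + c + N \left(5 + N\right)$ ($q{\left(N,c \right)} = -2 + \left(\left(N \left(5 + N\right) + c\right) + 3\right) = -2 + \left(\left(c + N \left(5 + N\right)\right) + 3\right) = -2 + \left(3 + c + N \left(5 + N\right)\right) = 1 + c + N \left(5 + N\right)$)
$o{\left(C \right)} = \frac{356}{7} + C$ ($o{\left(C \right)} = - \frac{1}{7} + \left(1 + C + 5^{2} + 5 \cdot 5\right) = - \frac{1}{7} + \left(1 + C + 25 + 25\right) = - \frac{1}{7} + \left(51 + C\right) = \frac{356}{7} + C$)
$336 - o{\left(17 \right)} = 336 - \left(\frac{356}{7} + 17\right) = 336 - \frac{475}{7} = \frac{1877}{7}$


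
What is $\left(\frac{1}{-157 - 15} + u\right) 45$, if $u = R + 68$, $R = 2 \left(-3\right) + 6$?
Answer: $\frac{526275}{172} \approx 3059.7$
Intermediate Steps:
$R = 0$ ($R = -6 + 6 = 0$)
$u = 68$ ($u = 0 + 68 = 68$)
$\left(\frac{1}{-157 - 15} + u\right) 45 = \left(\frac{1}{-157 - 15} + 68\right) 45 = \left(\frac{1}{-172} + 68\right) 45 = \left(- \frac{1}{172} + 68\right) 45 = \frac{11695}{172} \cdot 45 = \frac{526275}{172}$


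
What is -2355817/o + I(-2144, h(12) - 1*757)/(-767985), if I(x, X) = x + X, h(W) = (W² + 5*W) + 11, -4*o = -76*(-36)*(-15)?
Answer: -120613637359/525301740 ≈ -229.61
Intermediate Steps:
o = 10260 (o = -(-76*(-36))*(-15)/4 = -684*(-15) = -¼*(-41040) = 10260)
h(W) = 11 + W² + 5*W
I(x, X) = X + x
-2355817/o + I(-2144, h(12) - 1*757)/(-767985) = -2355817/10260 + (((11 + 12² + 5*12) - 1*757) - 2144)/(-767985) = -2355817*1/10260 + (((11 + 144 + 60) - 757) - 2144)*(-1/767985) = -2355817/10260 + ((215 - 757) - 2144)*(-1/767985) = -2355817/10260 + (-542 - 2144)*(-1/767985) = -2355817/10260 - 2686*(-1/767985) = -2355817/10260 + 2686/767985 = -120613637359/525301740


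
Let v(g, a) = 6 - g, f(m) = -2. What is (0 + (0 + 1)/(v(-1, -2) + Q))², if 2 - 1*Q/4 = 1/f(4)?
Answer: 1/289 ≈ 0.0034602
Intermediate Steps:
Q = 10 (Q = 8 - 4/(-2) = 8 - 4*(-½) = 8 + 2 = 10)
(0 + (0 + 1)/(v(-1, -2) + Q))² = (0 + (0 + 1)/((6 - 1*(-1)) + 10))² = (0 + 1/((6 + 1) + 10))² = (0 + 1/(7 + 10))² = (0 + 1/17)² = (1/17)² = 1/289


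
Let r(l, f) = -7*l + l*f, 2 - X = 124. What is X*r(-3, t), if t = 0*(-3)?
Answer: -2562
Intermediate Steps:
t = 0
X = -122 (X = 2 - 1*124 = 2 - 124 = -122)
r(l, f) = -7*l + f*l
X*r(-3, t) = -(-366)*(-7 + 0) = -(-366)*(-7) = -122*21 = -2562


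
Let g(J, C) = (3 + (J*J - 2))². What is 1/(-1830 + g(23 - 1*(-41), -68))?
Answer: 1/16783579 ≈ 5.9582e-8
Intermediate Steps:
g(J, C) = (1 + J²)² (g(J, C) = (3 + (J² - 2))² = (3 + (-2 + J²))² = (1 + J²)²)
1/(-1830 + g(23 - 1*(-41), -68)) = 1/(-1830 + (1 + (23 - 1*(-41))²)²) = 1/(-1830 + (1 + (23 + 41)²)²) = 1/(-1830 + (1 + 64²)²) = 1/(-1830 + (1 + 4096)²) = 1/(-1830 + 4097²) = 1/(-1830 + 16785409) = 1/16783579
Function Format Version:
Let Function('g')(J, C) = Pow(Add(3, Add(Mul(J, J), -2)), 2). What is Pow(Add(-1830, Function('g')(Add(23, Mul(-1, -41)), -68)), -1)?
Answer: Rational(1, 16783579) ≈ 5.9582e-8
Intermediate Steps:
Function('g')(J, C) = Pow(Add(1, Pow(J, 2)), 2) (Function('g')(J, C) = Pow(Add(3, Add(Pow(J, 2), -2)), 2) = Pow(Add(3, Add(-2, Pow(J, 2))), 2) = Pow(Add(1, Pow(J, 2)), 2))
Pow(Add(-1830, Function('g')(Add(23, Mul(-1, -41)), -68)), -1) = Pow(Add(-1830, Pow(Add(1, Pow(Add(23, Mul(-1, -41)), 2)), 2)), -1) = Pow(Add(-1830, Pow(Add(1, Pow(Add(23, 41), 2)), 2)), -1) = Pow(Add(-1830, Pow(Add(1, Pow(64, 2)), 2)), -1) = Pow(Add(-1830, Pow(Add(1, 4096), 2)), -1) = Pow(Add(-1830, Pow(4097, 2)), -1) = Pow(Add(-1830, 16785409), -1) = Pow(16783579, -1) = Rational(1, 16783579)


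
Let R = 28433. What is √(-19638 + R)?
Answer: √8795 ≈ 93.782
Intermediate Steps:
√(-19638 + R) = √(-19638 + 28433) = √8795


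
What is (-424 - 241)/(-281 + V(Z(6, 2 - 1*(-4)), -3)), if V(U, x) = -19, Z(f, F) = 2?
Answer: 133/60 ≈ 2.2167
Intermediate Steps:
(-424 - 241)/(-281 + V(Z(6, 2 - 1*(-4)), -3)) = (-424 - 241)/(-281 - 19) = -665/(-300) = -665*(-1/300) = 133/60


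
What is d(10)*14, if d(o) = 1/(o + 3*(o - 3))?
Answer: 14/31 ≈ 0.45161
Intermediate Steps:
d(o) = 1/(-9 + 4*o) (d(o) = 1/(o + 3*(-3 + o)) = 1/(o + (-9 + 3*o)) = 1/(-9 + 4*o))
d(10)*14 = 14/(-9 + 4*10) = 14/(-9 + 40) = 14/31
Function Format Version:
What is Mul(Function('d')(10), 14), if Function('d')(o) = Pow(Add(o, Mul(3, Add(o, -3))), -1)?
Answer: Rational(14, 31) ≈ 0.45161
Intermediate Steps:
Function('d')(o) = Pow(Add(-9, Mul(4, o)), -1) (Function('d')(o) = Pow(Add(o, Mul(3, Add(-3, o))), -1) = Pow(Add(o, Add(-9, Mul(3, o))), -1) = Pow(Add(-9, Mul(4, o)), -1))
Mul(Function('d')(10), 14) = Mul(Pow(Add(-9, Mul(4, 10)), -1), 14) = Mul(Pow(Add(-9, 40), -1), 14) = Mul(Pow(31, -1), 14) = Mul(Rational(1, 31), 14) = Rational(14, 31)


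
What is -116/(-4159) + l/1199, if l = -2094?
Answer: -8569862/4986641 ≈ -1.7186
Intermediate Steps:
-116/(-4159) + l/1199 = -116/(-4159) - 2094/1199 = -116*(-1/4159) - 2094*1/1199 = 116/4159 - 2094/1199 = -8569862/4986641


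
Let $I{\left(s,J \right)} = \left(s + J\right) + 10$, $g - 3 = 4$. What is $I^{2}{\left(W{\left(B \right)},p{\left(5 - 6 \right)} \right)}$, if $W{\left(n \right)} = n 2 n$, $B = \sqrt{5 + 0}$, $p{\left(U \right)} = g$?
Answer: $729$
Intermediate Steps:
$g = 7$ ($g = 3 + 4 = 7$)
$p{\left(U \right)} = 7$
$B = \sqrt{5} \approx 2.2361$
$W{\left(n \right)} = 2 n^{2}$ ($W{\left(n \right)} = 2 n n = 2 n^{2}$)
$I{\left(s,J \right)} = 10 + J + s$ ($I{\left(s,J \right)} = \left(J + s\right) + 10 = 10 + J + s$)
$I^{2}{\left(W{\left(B \right)},p{\left(5 - 6 \right)} \right)} = \left(10 + 7 + 2 \left(\sqrt{5}\right)^{2}\right)^{2} = \left(10 + 7 + 2 \cdot 5\right)^{2} = \left(10 + 7 + 10\right)^{2} = 27^{2} = 729$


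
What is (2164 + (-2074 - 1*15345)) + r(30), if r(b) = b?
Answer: -15225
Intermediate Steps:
(2164 + (-2074 - 1*15345)) + r(30) = (2164 + (-2074 - 1*15345)) + 30 = (2164 + (-2074 - 15345)) + 30 = (2164 - 17419) + 30 = -15255 + 30 = -15225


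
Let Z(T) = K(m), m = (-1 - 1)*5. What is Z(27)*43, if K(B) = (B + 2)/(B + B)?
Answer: 86/5 ≈ 17.200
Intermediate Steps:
m = -10 (m = -2*5 = -10)
K(B) = (2 + B)/(2*B) (K(B) = (2 + B)/((2*B)) = (2 + B)*(1/(2*B)) = (2 + B)/(2*B))
Z(T) = 2/5 (Z(T) = (1/2)*(2 - 10)/(-10) = (1/2)*(-1/10)*(-8) = 2/5)
Z(27)*43 = (2/5)*43 = 86/5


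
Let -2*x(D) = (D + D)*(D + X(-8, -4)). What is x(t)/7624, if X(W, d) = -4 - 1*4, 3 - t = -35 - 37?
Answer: -5025/7624 ≈ -0.65910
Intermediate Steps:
t = 75 (t = 3 - (-35 - 37) = 3 - 1*(-72) = 3 + 72 = 75)
X(W, d) = -8 (X(W, d) = -4 - 4 = -8)
x(D) = -D*(-8 + D) (x(D) = -(D + D)*(D - 8)/2 = -2*D*(-8 + D)/2 = -D*(-8 + D))
x(t)/7624 = (75*(8 - 1*75))/7624 = (75*(8 - 75))*(1/7624) = (75*(-67))*(1/7624) = -5025*1/7624 = -5025/7624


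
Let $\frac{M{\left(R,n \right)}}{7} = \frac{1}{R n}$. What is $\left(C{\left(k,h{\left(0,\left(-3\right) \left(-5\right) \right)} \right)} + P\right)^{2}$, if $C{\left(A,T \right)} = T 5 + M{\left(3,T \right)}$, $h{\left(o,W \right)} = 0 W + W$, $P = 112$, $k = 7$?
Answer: $\frac{70930084}{2025} \approx 35027.0$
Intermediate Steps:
$M{\left(R,n \right)} = \frac{7}{R n}$
$h{\left(o,W \right)} = W$ ($h{\left(o,W \right)} = 0 + W = W$)
$C{\left(A,T \right)} = 5 T + \frac{7}{3 T}$ ($C{\left(A,T \right)} = T 5 + \frac{7}{3 T} = 5 T + 7 \cdot \frac{1}{3} \frac{1}{T} = 5 T + \frac{7}{3 T}$)
$\left(C{\left(k,h{\left(0,\left(-3\right) \left(-5\right) \right)} \right)} + P\right)^{2} = \left(\left(5 \left(\left(-3\right) \left(-5\right)\right) + \frac{7}{3 \left(\left(-3\right) \left(-5\right)\right)}\right) + 112\right)^{2} = \left(\left(5 \cdot 15 + \frac{7}{3 \cdot 15}\right) + 112\right)^{2} = \left(\left(75 + \frac{7}{3} \cdot \frac{1}{15}\right) + 112\right)^{2} = \left(\left(75 + \frac{7}{45}\right) + 112\right)^{2} = \left(\frac{3382}{45} + 112\right)^{2} = \left(\frac{8422}{45}\right)^{2} = \frac{70930084}{2025}$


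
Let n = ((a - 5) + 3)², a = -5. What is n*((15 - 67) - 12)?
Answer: -3136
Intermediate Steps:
n = 49 (n = ((-5 - 5) + 3)² = (-10 + 3)² = (-7)² = 49)
n*((15 - 67) - 12) = 49*((15 - 67) - 12) = 49*(-52 - 12) = 49*(-64) = -3136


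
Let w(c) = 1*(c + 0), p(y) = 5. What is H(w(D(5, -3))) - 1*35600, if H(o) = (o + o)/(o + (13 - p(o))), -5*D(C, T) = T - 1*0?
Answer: -1530794/43 ≈ -35600.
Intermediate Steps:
D(C, T) = -T/5 (D(C, T) = -(T - 1*0)/5 = -(T + 0)/5 = -T/5)
w(c) = c (w(c) = 1*c = c)
H(o) = 2*o/(8 + o) (H(o) = (o + o)/(o + (13 - 1*5)) = (2*o)/(o + (13 - 5)) = (2*o)/(o + 8) = (2*o)/(8 + o) = 2*o/(8 + o))
H(w(D(5, -3))) - 1*35600 = 2*(-⅕*(-3))/(8 - ⅕*(-3)) - 1*35600 = 2*(⅗)/(8 + ⅗) - 35600 = 2*(⅗)/(43/5) - 35600 = 2*(⅗)*(5/43) - 35600 = 6/43 - 35600 = -1530794/43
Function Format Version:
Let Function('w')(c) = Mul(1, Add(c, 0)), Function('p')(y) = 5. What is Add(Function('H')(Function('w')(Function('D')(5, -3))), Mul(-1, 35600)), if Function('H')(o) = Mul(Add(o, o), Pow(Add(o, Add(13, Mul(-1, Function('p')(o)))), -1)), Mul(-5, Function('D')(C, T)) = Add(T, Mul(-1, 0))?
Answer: Rational(-1530794, 43) ≈ -35600.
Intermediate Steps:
Function('D')(C, T) = Mul(Rational(-1, 5), T) (Function('D')(C, T) = Mul(Rational(-1, 5), Add(T, Mul(-1, 0))) = Mul(Rational(-1, 5), Add(T, 0)) = Mul(Rational(-1, 5), T))
Function('w')(c) = c (Function('w')(c) = Mul(1, c) = c)
Function('H')(o) = Mul(2, o, Pow(Add(8, o), -1)) (Function('H')(o) = Mul(Add(o, o), Pow(Add(o, Add(13, Mul(-1, 5))), -1)) = Mul(Mul(2, o), Pow(Add(o, Add(13, -5)), -1)) = Mul(Mul(2, o), Pow(Add(o, 8), -1)) = Mul(Mul(2, o), Pow(Add(8, o), -1)) = Mul(2, o, Pow(Add(8, o), -1)))
Add(Function('H')(Function('w')(Function('D')(5, -3))), Mul(-1, 35600)) = Add(Mul(2, Mul(Rational(-1, 5), -3), Pow(Add(8, Mul(Rational(-1, 5), -3)), -1)), Mul(-1, 35600)) = Add(Mul(2, Rational(3, 5), Pow(Add(8, Rational(3, 5)), -1)), -35600) = Add(Mul(2, Rational(3, 5), Pow(Rational(43, 5), -1)), -35600) = Add(Mul(2, Rational(3, 5), Rational(5, 43)), -35600) = Add(Rational(6, 43), -35600) = Rational(-1530794, 43)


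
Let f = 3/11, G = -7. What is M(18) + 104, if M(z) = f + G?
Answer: 1070/11 ≈ 97.273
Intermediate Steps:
f = 3/11 (f = 3*(1/11) = 3/11 ≈ 0.27273)
M(z) = -74/11 (M(z) = 3/11 - 7 = -74/11)
M(18) + 104 = -74/11 + 104 = 1070/11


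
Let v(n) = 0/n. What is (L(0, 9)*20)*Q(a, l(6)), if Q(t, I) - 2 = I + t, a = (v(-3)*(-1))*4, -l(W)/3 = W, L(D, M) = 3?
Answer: -960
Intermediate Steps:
v(n) = 0
l(W) = -3*W
a = 0 (a = (0*(-1))*4 = 0*4 = 0)
Q(t, I) = 2 + I + t (Q(t, I) = 2 + (I + t) = 2 + I + t)
(L(0, 9)*20)*Q(a, l(6)) = (3*20)*(2 - 3*6 + 0) = 60*(2 - 18 + 0) = 60*(-16) = -960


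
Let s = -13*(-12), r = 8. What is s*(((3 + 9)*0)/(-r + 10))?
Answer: 0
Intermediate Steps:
s = 156
s*(((3 + 9)*0)/(-r + 10)) = 156*(((3 + 9)*0)/(-1*8 + 10)) = 156*((12*0)/(-8 + 10)) = 156*(0/2) = 156*(0*(½)) = 156*0 = 0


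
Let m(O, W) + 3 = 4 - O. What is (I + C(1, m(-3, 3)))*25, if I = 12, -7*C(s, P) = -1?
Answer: 2125/7 ≈ 303.57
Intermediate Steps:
m(O, W) = 1 - O (m(O, W) = -3 + (4 - O) = 1 - O)
C(s, P) = ⅐ (C(s, P) = -⅐*(-1) = ⅐)
(I + C(1, m(-3, 3)))*25 = (12 + ⅐)*25 = (85/7)*25 = 2125/7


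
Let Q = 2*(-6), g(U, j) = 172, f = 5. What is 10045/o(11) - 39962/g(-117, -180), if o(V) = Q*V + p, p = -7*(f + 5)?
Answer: -1225008/4343 ≈ -282.06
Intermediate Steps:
p = -70 (p = -7*(5 + 5) = -7*10 = -70)
Q = -12
o(V) = -70 - 12*V (o(V) = -12*V - 70 = -70 - 12*V)
10045/o(11) - 39962/g(-117, -180) = 10045/(-70 - 12*11) - 39962/172 = 10045/(-70 - 132) - 39962*1/172 = 10045/(-202) - 19981/86 = 10045*(-1/202) - 19981/86 = -10045/202 - 19981/86 = -1225008/4343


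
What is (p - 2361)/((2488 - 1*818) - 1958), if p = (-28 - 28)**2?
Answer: -775/288 ≈ -2.6910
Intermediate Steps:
p = 3136 (p = (-56)**2 = 3136)
(p - 2361)/((2488 - 1*818) - 1958) = (3136 - 2361)/((2488 - 1*818) - 1958) = 775/((2488 - 818) - 1958) = 775/(1670 - 1958) = 775/(-288) = 775*(-1/288) = -775/288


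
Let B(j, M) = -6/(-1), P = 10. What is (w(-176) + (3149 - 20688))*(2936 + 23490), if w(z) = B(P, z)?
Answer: -463327058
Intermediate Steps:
B(j, M) = 6 (B(j, M) = -6*(-1) = 6)
w(z) = 6
(w(-176) + (3149 - 20688))*(2936 + 23490) = (6 + (3149 - 20688))*(2936 + 23490) = (6 - 17539)*26426 = -17533*26426 = -463327058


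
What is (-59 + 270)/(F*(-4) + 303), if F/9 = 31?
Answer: -211/813 ≈ -0.25953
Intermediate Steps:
F = 279 (F = 9*31 = 279)
(-59 + 270)/(F*(-4) + 303) = (-59 + 270)/(279*(-4) + 303) = 211/(-1116 + 303) = 211/(-813) = 211*(-1/813) = -211/813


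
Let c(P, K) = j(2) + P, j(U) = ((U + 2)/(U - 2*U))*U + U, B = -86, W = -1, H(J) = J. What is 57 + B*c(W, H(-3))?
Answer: 315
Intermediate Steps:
j(U) = -2 (j(U) = ((2 + U)/((-U)))*U + U = ((2 + U)*(-1/U))*U + U = (-(2 + U)/U)*U + U = (-2 - U) + U = -2)
c(P, K) = -2 + P
57 + B*c(W, H(-3)) = 57 - 86*(-2 - 1) = 57 - 86*(-3) = 57 + 258 = 315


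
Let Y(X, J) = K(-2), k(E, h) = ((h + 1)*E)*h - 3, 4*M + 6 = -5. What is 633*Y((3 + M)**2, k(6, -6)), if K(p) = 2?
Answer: 1266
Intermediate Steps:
M = -11/4 (M = -3/2 + (1/4)*(-5) = -3/2 - 5/4 = -11/4 ≈ -2.7500)
k(E, h) = -3 + E*h*(1 + h) (k(E, h) = ((1 + h)*E)*h - 3 = (E*(1 + h))*h - 3 = E*h*(1 + h) - 3 = -3 + E*h*(1 + h))
Y(X, J) = 2
633*Y((3 + M)**2, k(6, -6)) = 633*2 = 1266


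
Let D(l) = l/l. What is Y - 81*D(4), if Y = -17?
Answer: -98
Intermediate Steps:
D(l) = 1
Y - 81*D(4) = -17 - 81*1 = -17 - 81 = -98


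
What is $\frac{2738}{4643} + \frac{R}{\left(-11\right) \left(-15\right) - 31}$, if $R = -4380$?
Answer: $- \frac{9984724}{311081} \approx -32.097$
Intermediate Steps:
$\frac{2738}{4643} + \frac{R}{\left(-11\right) \left(-15\right) - 31} = \frac{2738}{4643} - \frac{4380}{\left(-11\right) \left(-15\right) - 31} = 2738 \cdot \frac{1}{4643} - \frac{4380}{165 - 31} = \frac{2738}{4643} - \frac{4380}{134} = \frac{2738}{4643} - \frac{2190}{67} = - \frac{9984724}{311081}$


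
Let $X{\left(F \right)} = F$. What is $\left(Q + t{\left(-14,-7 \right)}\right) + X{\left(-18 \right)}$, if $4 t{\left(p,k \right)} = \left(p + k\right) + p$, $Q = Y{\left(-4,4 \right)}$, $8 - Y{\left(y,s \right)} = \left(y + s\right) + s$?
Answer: $- \frac{91}{4} \approx -22.75$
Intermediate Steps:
$Y{\left(y,s \right)} = 8 - y - 2 s$ ($Y{\left(y,s \right)} = 8 - \left(\left(y + s\right) + s\right) = 8 - \left(\left(s + y\right) + s\right) = 8 - \left(y + 2 s\right) = 8 - y - 2 s$)
$Q = 4$ ($Q = 8 - -4 - 8 = 8 + 4 - 8 = 4$)
$t{\left(p,k \right)} = \frac{p}{2} + \frac{k}{4}$ ($t{\left(p,k \right)} = \frac{\left(p + k\right) + p}{4} = \frac{\left(k + p\right) + p}{4} = \frac{k + 2 p}{4} = \frac{p}{2} + \frac{k}{4}$)
$\left(Q + t{\left(-14,-7 \right)}\right) + X{\left(-18 \right)} = \left(4 + \left(\frac{1}{2} \left(-14\right) + \frac{1}{4} \left(-7\right)\right)\right) - 18 = \left(4 - \frac{35}{4}\right) - 18 = - \frac{19}{4} - 18 = - \frac{91}{4}$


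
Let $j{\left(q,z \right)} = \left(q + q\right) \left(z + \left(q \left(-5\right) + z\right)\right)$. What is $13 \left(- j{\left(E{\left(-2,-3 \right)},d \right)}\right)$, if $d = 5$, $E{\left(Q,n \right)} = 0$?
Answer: $0$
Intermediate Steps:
$j{\left(q,z \right)} = 2 q \left(- 5 q + 2 z\right)$ ($j{\left(q,z \right)} = 2 q \left(z - \left(- z + 5 q\right)\right) = 2 q \left(- 5 q + 2 z\right)$)
$13 \left(- j{\left(E{\left(-2,-3 \right)},d \right)}\right) = 13 \left(- 2 \cdot 0 \left(\left(-5\right) 0 + 2 \cdot 5\right)\right) = 13 \left(- 2 \cdot 0 \left(0 + 10\right)\right) = 13 \left(- 2 \cdot 0 \cdot 10\right) = 13 \left(\left(-1\right) 0\right) = 13 \cdot 0 = 0$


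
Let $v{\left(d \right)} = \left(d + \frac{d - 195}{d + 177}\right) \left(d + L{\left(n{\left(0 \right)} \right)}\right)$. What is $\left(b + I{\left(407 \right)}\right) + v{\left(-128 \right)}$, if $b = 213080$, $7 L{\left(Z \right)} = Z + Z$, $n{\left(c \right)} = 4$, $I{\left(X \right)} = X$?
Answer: $\frac{79082401}{343} \approx 2.3056 \cdot 10^{5}$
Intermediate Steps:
$L{\left(Z \right)} = \frac{2 Z}{7}$ ($L{\left(Z \right)} = \frac{Z + Z}{7} = \frac{2 Z}{7}$)
$v{\left(d \right)} = \left(\frac{8}{7} + d\right) \left(d + \frac{-195 + d}{177 + d}\right)$ ($v{\left(d \right)} = \left(d + \frac{d - 195}{d + 177}\right) \left(d + \frac{2}{7} \cdot 4\right) = \left(d + \frac{-195 + d}{177 + d}\right) \left(d + \frac{8}{7}\right) = \left(d + \frac{-195 + d}{177 + d}\right) \left(\frac{8}{7} + d\right) = \left(\frac{8}{7} + d\right) \left(d + \frac{-195 + d}{177 + d}\right)$)
$\left(b + I{\left(407 \right)}\right) + v{\left(-128 \right)} = \left(213080 + 407\right) + \frac{-1560 + 7 \left(-128\right)^{3} + 59 \left(-128\right) + 1254 \left(-128\right)^{2}}{7 \left(177 - 128\right)} = 213487 + \frac{-1560 + 7 \left(-2097152\right) - 7552 + 1254 \cdot 16384}{7 \cdot 49} = 213487 + \frac{1}{7} \cdot \frac{1}{49} \left(-1560 - 14680064 - 7552 + 20545536\right) = 213487 + \frac{1}{7} \cdot \frac{1}{49} \cdot 5856360 = 213487 + \frac{5856360}{343} = \frac{79082401}{343}$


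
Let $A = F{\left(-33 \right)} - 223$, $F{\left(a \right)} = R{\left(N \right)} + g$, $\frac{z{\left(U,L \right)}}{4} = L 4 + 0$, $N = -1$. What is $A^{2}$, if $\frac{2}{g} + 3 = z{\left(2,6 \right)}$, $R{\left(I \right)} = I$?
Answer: $\frac{433888900}{8649} \approx 50166.0$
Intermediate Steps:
$z{\left(U,L \right)} = 16 L$ ($z{\left(U,L \right)} = 4 \left(L 4 + 0\right) = 4 \left(4 L + 0\right) = 4 \cdot 4 L = 16 L$)
$g = \frac{2}{93}$ ($g = \frac{2}{-3 + 16 \cdot 6} = \frac{2}{-3 + 96} = \frac{2}{93} \approx 0.021505$)
$F{\left(a \right)} = - \frac{91}{93}$ ($F{\left(a \right)} = -1 + \frac{2}{93} = - \frac{91}{93}$)
$A = - \frac{20830}{93}$ ($A = - \frac{91}{93} - 223 = - \frac{20830}{93} \approx -223.98$)
$A^{2} = \left(- \frac{20830}{93}\right)^{2} = \frac{433888900}{8649}$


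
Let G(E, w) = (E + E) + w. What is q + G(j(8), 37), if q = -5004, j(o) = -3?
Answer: -4973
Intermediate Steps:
G(E, w) = w + 2*E (G(E, w) = 2*E + w = w + 2*E)
q + G(j(8), 37) = -5004 + (37 + 2*(-3)) = -5004 + (37 - 6) = -5004 + 31 = -4973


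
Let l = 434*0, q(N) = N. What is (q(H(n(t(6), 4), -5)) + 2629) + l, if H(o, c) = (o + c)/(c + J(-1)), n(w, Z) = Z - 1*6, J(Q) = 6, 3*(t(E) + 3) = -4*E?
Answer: 2622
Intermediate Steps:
t(E) = -3 - 4*E/3 (t(E) = -3 + (-4*E)/3 = -3 - 4*E/3)
n(w, Z) = -6 + Z (n(w, Z) = Z - 6 = -6 + Z)
H(o, c) = (c + o)/(6 + c) (H(o, c) = (o + c)/(c + 6) = (c + o)/(6 + c))
l = 0
(q(H(n(t(6), 4), -5)) + 2629) + l = ((-5 + (-6 + 4))/(6 - 5) + 2629) + 0 = ((-5 - 2)/1 + 2629) + 0 = (1*(-7) + 2629) + 0 = (-7 + 2629) + 0 = 2622 + 0 = 2622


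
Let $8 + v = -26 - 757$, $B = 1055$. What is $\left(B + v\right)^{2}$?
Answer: $69696$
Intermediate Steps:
$v = -791$ ($v = -8 - 783 = -791$)
$\left(B + v\right)^{2} = \left(1055 - 791\right)^{2} = 264^{2} = 69696$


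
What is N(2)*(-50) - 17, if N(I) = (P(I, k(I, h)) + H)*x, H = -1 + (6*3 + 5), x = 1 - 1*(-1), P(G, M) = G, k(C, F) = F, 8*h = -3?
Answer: -2417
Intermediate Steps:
h = -3/8 (h = (⅛)*(-3) = -3/8 ≈ -0.37500)
x = 2 (x = 1 + 1 = 2)
H = 22 (H = -1 + (18 + 5) = -1 + 23 = 22)
N(I) = 44 + 2*I (N(I) = (I + 22)*2 = (22 + I)*2 = 44 + 2*I)
N(2)*(-50) - 17 = (44 + 2*2)*(-50) - 17 = (44 + 4)*(-50) - 17 = 48*(-50) - 17 = -2400 - 17 = -2417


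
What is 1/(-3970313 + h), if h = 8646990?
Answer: 1/4676677 ≈ 2.1383e-7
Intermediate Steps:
1/(-3970313 + h) = 1/(-3970313 + 8646990) = 1/4676677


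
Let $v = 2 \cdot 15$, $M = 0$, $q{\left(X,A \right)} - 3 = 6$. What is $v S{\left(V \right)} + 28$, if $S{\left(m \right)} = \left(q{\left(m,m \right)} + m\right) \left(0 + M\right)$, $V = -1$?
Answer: $28$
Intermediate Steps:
$q{\left(X,A \right)} = 9$ ($q{\left(X,A \right)} = 3 + 6 = 9$)
$v = 30$
$S{\left(m \right)} = 0$ ($S{\left(m \right)} = \left(9 + m\right) \left(0 + 0\right) = \left(9 + m\right) 0 = 0$)
$v S{\left(V \right)} + 28 = 30 \cdot 0 + 28 = 0 + 28 = 28$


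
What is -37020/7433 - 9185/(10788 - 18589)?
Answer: -220520915/57984833 ≈ -3.8031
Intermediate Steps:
-37020/7433 - 9185/(10788 - 18589) = -37020*1/7433 - 9185/(-7801) = -37020/7433 - 9185*(-1/7801) = -37020/7433 + 9185/7801 = -220520915/57984833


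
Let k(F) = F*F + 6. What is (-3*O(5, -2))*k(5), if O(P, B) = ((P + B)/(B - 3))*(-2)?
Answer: -558/5 ≈ -111.60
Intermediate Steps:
k(F) = 6 + F**2 (k(F) = F**2 + 6 = 6 + F**2)
O(P, B) = -2*(B + P)/(-3 + B) (O(P, B) = ((B + P)/(-3 + B))*(-2) = -2*(B + P)/(-3 + B))
(-3*O(5, -2))*k(5) = (-6*(-1*(-2) - 1*5)/(-3 - 2))*(6 + 5**2) = (-6*(2 - 5)/(-5))*(6 + 25) = -6*(-1)*(-3)/5*31 = -3*6/5*31 = -18/5*31 = -558/5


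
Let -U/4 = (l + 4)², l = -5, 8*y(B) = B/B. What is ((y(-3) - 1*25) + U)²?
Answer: 53361/64 ≈ 833.77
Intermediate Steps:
y(B) = ⅛ (y(B) = (B/B)/8 = (⅛)*1 = ⅛)
U = -4 (U = -4*(-5 + 4)² = -4*(-1)² = -4*1 = -4)
((y(-3) - 1*25) + U)² = ((⅛ - 1*25) - 4)² = ((⅛ - 25) - 4)² = (-199/8 - 4)² = (-231/8)² = 53361/64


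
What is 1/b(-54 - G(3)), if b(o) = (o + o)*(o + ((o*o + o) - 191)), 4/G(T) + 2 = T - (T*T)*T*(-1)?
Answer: -343/97763808 ≈ -3.5085e-6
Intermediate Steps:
G(T) = 4/(-2 + T + T³) (G(T) = 4/(-2 + (T - (T*T)*T*(-1))) = 4/(-2 + (T - T²*T*(-1))) = 4/(-2 + (T - T³*(-1))) = 4/(-2 + (T - (-1)*T³)) = 4/(-2 + (T + T³)) = 4/(-2 + T + T³))
b(o) = 2*o*(-191 + o² + 2*o) (b(o) = (2*o)*(o + ((o² + o) - 191)) = (2*o)*(o + ((o + o²) - 191)) = (2*o)*(o + (-191 + o + o²)) = (2*o)*(-191 + o² + 2*o) = 2*o*(-191 + o² + 2*o))
1/b(-54 - G(3)) = 1/(2*(-54 - 4/(-2 + 3 + 3³))*(-191 + (-54 - 4/(-2 + 3 + 3³))² + 2*(-54 - 4/(-2 + 3 + 3³)))) = 1/(2*(-54 - 4/(-2 + 3 + 27))*(-191 + (-54 - 4/(-2 + 3 + 27))² + 2*(-54 - 4/(-2 + 3 + 27)))) = 1/(2*(-54 - 4/28)*(-191 + (-54 - 4/28)² + 2*(-54 - 4/28))) = 1/(2*(-54 - 1*⅐)*(-191 + (-54 - 1*⅐)² + 2*(-54 - 1*⅐))) = 1/(2*(-54 - ⅐)*(-191 + (-54 - ⅐)² + 2*(-54 - ⅐))) = 1/(2*(-379/7)*(-191 + (-379/7)² + 2*(-379/7))) = 1/(2*(-379/7)*(-191 + 143641/49 - 758/7)) = 1/(2*(-379/7)*(128976/49)) = 1/(-97763808/343) = -343/97763808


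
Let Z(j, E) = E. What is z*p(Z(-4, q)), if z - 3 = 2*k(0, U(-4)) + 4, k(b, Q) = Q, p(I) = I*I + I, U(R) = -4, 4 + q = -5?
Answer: -72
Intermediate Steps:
q = -9 (q = -4 - 5 = -9)
p(I) = I + I² (p(I) = I² + I = I + I²)
z = -1 (z = 3 + (2*(-4) + 4) = 3 + (-8 + 4) = 3 - 4 = -1)
z*p(Z(-4, q)) = -(-9)*(1 - 9) = -(-9)*(-8) = -1*72 = -72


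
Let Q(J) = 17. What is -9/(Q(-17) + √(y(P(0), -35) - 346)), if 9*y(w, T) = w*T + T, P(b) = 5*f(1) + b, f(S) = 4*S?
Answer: -459/2150 + 9*I*√3849/2150 ≈ -0.21349 + 0.2597*I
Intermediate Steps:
P(b) = 20 + b (P(b) = 5*(4*1) + b = 5*4 + b = 20 + b)
y(w, T) = T/9 + T*w/9 (y(w, T) = (w*T + T)/9 = (T*w + T)/9 = (T + T*w)/9 = T/9 + T*w/9)
-9/(Q(-17) + √(y(P(0), -35) - 346)) = -9/(17 + √((⅑)*(-35)*(1 + (20 + 0)) - 346)) = -9/(17 + √((⅑)*(-35)*(1 + 20) - 346)) = -9/(17 + √((⅑)*(-35)*21 - 346)) = -9/(17 + √(-245/3 - 346)) = -9/(17 + √(-1283/3)) = -9/(17 + I*√3849/3)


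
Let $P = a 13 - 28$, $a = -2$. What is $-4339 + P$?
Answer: $-4393$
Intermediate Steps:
$P = -54$ ($P = \left(-2\right) 13 - 28 = -26 - 28 = -54$)
$-4339 + P = -4339 - 54 = -4393$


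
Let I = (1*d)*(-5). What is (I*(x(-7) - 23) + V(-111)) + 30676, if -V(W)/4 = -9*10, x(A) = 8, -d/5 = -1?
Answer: 31411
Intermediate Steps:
d = 5 (d = -5*(-1) = 5)
I = -25 (I = (1*5)*(-5) = 5*(-5) = -25)
V(W) = 360 (V(W) = -(-36)*10 = -4*(-90) = 360)
(I*(x(-7) - 23) + V(-111)) + 30676 = (-25*(8 - 23) + 360) + 30676 = (-25*(-15) + 360) + 30676 = (375 + 360) + 30676 = 735 + 30676 = 31411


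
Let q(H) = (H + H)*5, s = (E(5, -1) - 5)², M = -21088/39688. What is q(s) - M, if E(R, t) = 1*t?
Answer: 1788596/4961 ≈ 360.53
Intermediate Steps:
E(R, t) = t
M = -2636/4961 (M = -21088*1/39688 = -2636/4961 ≈ -0.53134)
s = 36 (s = (-1 - 5)² = (-6)² = 36)
q(H) = 10*H (q(H) = (2*H)*5 = 10*H)
q(s) - M = 10*36 - 1*(-2636/4961) = 360 + 2636/4961 = 1788596/4961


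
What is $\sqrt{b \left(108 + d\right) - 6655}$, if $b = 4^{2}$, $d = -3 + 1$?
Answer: $3 i \sqrt{551} \approx 70.42 i$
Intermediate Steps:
$d = -2$
$b = 16$
$\sqrt{b \left(108 + d\right) - 6655} = \sqrt{16 \left(108 - 2\right) - 6655} = \sqrt{16 \cdot 106 - 6655} = \sqrt{1696 - 6655} = \sqrt{-4959} = 3 i \sqrt{551}$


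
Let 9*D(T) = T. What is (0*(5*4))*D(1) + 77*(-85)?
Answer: -6545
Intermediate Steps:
D(T) = T/9
(0*(5*4))*D(1) + 77*(-85) = (0*(5*4))*((⅑)*1) + 77*(-85) = (0*20)*(⅑) - 6545 = 0*(⅑) - 6545 = 0 - 6545 = -6545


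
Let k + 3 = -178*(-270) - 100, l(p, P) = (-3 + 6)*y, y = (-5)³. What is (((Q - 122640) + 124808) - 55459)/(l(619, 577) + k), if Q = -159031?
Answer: -106161/23791 ≈ -4.4622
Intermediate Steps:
y = -125
l(p, P) = -375 (l(p, P) = (-3 + 6)*(-125) = 3*(-125) = -375)
k = 47957 (k = -3 + (-178*(-270) - 100) = -3 + (48060 - 100) = -3 + 47960 = 47957)
(((Q - 122640) + 124808) - 55459)/(l(619, 577) + k) = (((-159031 - 122640) + 124808) - 55459)/(-375 + 47957) = ((-281671 + 124808) - 55459)/47582 = (-156863 - 55459)*(1/47582) = -212322*1/47582 = -106161/23791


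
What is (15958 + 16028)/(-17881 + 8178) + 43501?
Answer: 422058217/9703 ≈ 43498.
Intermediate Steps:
(15958 + 16028)/(-17881 + 8178) + 43501 = 31986/(-9703) + 43501 = 31986*(-1/9703) + 43501 = -31986/9703 + 43501 = 422058217/9703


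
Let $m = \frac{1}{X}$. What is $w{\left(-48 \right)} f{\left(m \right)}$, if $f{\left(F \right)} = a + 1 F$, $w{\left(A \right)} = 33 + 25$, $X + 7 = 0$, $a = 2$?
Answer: $\frac{754}{7} \approx 107.71$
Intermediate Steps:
$X = -7$ ($X = -7 + 0 = -7$)
$m = - \frac{1}{7}$ ($m = \frac{1}{-7} = - \frac{1}{7} \approx -0.14286$)
$w{\left(A \right)} = 58$
$f{\left(F \right)} = 2 + F$ ($f{\left(F \right)} = 2 + 1 F = 2 + F$)
$w{\left(-48 \right)} f{\left(m \right)} = 58 \left(2 - \frac{1}{7}\right) = 58 \cdot \frac{13}{7} = \frac{754}{7}$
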